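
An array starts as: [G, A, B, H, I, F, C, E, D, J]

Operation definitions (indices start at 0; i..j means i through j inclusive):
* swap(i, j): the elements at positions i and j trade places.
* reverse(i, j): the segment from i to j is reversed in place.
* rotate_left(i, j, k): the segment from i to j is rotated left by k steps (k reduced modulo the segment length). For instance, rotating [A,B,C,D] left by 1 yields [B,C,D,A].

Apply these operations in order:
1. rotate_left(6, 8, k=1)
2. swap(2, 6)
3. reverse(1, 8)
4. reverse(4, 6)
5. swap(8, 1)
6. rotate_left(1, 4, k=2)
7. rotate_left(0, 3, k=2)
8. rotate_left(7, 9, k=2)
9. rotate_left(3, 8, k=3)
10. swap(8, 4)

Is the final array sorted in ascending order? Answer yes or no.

After 1 (rotate_left(6, 8, k=1)): [G, A, B, H, I, F, E, D, C, J]
After 2 (swap(2, 6)): [G, A, E, H, I, F, B, D, C, J]
After 3 (reverse(1, 8)): [G, C, D, B, F, I, H, E, A, J]
After 4 (reverse(4, 6)): [G, C, D, B, H, I, F, E, A, J]
After 5 (swap(8, 1)): [G, A, D, B, H, I, F, E, C, J]
After 6 (rotate_left(1, 4, k=2)): [G, B, H, A, D, I, F, E, C, J]
After 7 (rotate_left(0, 3, k=2)): [H, A, G, B, D, I, F, E, C, J]
After 8 (rotate_left(7, 9, k=2)): [H, A, G, B, D, I, F, J, E, C]
After 9 (rotate_left(3, 8, k=3)): [H, A, G, F, J, E, B, D, I, C]
After 10 (swap(8, 4)): [H, A, G, F, I, E, B, D, J, C]

Answer: no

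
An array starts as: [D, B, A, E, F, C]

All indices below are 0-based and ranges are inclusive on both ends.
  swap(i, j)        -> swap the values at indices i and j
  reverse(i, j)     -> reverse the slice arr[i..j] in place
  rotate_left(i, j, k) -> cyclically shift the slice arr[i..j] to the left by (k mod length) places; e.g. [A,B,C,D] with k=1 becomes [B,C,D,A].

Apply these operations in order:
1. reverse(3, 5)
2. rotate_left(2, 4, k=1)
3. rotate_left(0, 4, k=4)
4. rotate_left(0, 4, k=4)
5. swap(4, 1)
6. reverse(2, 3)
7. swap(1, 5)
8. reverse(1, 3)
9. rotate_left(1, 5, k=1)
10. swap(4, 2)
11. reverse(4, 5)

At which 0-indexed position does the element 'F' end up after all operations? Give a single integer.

Answer: 0

Derivation:
After 1 (reverse(3, 5)): [D, B, A, C, F, E]
After 2 (rotate_left(2, 4, k=1)): [D, B, C, F, A, E]
After 3 (rotate_left(0, 4, k=4)): [A, D, B, C, F, E]
After 4 (rotate_left(0, 4, k=4)): [F, A, D, B, C, E]
After 5 (swap(4, 1)): [F, C, D, B, A, E]
After 6 (reverse(2, 3)): [F, C, B, D, A, E]
After 7 (swap(1, 5)): [F, E, B, D, A, C]
After 8 (reverse(1, 3)): [F, D, B, E, A, C]
After 9 (rotate_left(1, 5, k=1)): [F, B, E, A, C, D]
After 10 (swap(4, 2)): [F, B, C, A, E, D]
After 11 (reverse(4, 5)): [F, B, C, A, D, E]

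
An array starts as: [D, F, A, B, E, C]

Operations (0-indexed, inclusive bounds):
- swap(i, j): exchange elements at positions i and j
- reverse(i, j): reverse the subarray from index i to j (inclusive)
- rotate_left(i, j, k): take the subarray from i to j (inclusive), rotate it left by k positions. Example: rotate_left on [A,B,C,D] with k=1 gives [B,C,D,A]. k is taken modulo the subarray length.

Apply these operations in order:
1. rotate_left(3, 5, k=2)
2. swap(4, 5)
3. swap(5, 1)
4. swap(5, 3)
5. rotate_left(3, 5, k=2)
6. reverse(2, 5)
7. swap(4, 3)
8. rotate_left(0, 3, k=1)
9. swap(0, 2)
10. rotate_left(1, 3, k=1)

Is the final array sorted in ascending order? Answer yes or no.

Answer: no

Derivation:
After 1 (rotate_left(3, 5, k=2)): [D, F, A, C, B, E]
After 2 (swap(4, 5)): [D, F, A, C, E, B]
After 3 (swap(5, 1)): [D, B, A, C, E, F]
After 4 (swap(5, 3)): [D, B, A, F, E, C]
After 5 (rotate_left(3, 5, k=2)): [D, B, A, C, F, E]
After 6 (reverse(2, 5)): [D, B, E, F, C, A]
After 7 (swap(4, 3)): [D, B, E, C, F, A]
After 8 (rotate_left(0, 3, k=1)): [B, E, C, D, F, A]
After 9 (swap(0, 2)): [C, E, B, D, F, A]
After 10 (rotate_left(1, 3, k=1)): [C, B, D, E, F, A]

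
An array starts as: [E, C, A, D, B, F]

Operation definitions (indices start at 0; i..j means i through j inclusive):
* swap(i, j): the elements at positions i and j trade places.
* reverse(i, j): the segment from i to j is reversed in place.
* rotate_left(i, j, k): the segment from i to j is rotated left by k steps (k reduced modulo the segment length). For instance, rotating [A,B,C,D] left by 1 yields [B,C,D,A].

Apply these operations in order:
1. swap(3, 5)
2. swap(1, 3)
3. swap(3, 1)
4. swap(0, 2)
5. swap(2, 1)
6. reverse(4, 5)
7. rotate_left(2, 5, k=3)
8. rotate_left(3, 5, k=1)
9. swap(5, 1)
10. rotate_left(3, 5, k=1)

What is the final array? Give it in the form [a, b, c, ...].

After 1 (swap(3, 5)): [E, C, A, F, B, D]
After 2 (swap(1, 3)): [E, F, A, C, B, D]
After 3 (swap(3, 1)): [E, C, A, F, B, D]
After 4 (swap(0, 2)): [A, C, E, F, B, D]
After 5 (swap(2, 1)): [A, E, C, F, B, D]
After 6 (reverse(4, 5)): [A, E, C, F, D, B]
After 7 (rotate_left(2, 5, k=3)): [A, E, B, C, F, D]
After 8 (rotate_left(3, 5, k=1)): [A, E, B, F, D, C]
After 9 (swap(5, 1)): [A, C, B, F, D, E]
After 10 (rotate_left(3, 5, k=1)): [A, C, B, D, E, F]

Answer: [A, C, B, D, E, F]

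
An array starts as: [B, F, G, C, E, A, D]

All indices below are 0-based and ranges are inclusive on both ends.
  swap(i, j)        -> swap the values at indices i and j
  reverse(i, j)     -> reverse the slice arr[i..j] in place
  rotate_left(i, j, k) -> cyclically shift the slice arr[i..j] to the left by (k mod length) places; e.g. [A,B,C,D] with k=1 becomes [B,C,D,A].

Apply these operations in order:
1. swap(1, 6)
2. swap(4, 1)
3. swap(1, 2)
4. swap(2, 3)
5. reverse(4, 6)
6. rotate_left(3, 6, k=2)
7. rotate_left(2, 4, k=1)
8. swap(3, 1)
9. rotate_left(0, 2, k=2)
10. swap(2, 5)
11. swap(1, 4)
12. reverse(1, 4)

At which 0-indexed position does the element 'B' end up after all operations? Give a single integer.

After 1 (swap(1, 6)): [B, D, G, C, E, A, F]
After 2 (swap(4, 1)): [B, E, G, C, D, A, F]
After 3 (swap(1, 2)): [B, G, E, C, D, A, F]
After 4 (swap(2, 3)): [B, G, C, E, D, A, F]
After 5 (reverse(4, 6)): [B, G, C, E, F, A, D]
After 6 (rotate_left(3, 6, k=2)): [B, G, C, A, D, E, F]
After 7 (rotate_left(2, 4, k=1)): [B, G, A, D, C, E, F]
After 8 (swap(3, 1)): [B, D, A, G, C, E, F]
After 9 (rotate_left(0, 2, k=2)): [A, B, D, G, C, E, F]
After 10 (swap(2, 5)): [A, B, E, G, C, D, F]
After 11 (swap(1, 4)): [A, C, E, G, B, D, F]
After 12 (reverse(1, 4)): [A, B, G, E, C, D, F]

Answer: 1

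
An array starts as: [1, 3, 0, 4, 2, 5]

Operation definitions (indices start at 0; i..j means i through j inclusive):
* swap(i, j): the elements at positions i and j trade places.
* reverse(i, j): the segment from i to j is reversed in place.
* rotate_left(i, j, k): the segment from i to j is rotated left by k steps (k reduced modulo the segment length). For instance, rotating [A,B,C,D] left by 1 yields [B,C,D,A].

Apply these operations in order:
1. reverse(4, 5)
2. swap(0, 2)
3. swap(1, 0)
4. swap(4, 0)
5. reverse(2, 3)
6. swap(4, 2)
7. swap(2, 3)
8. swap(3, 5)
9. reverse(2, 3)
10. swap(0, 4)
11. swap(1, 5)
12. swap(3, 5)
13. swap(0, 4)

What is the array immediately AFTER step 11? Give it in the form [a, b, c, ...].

After 1 (reverse(4, 5)): [1, 3, 0, 4, 5, 2]
After 2 (swap(0, 2)): [0, 3, 1, 4, 5, 2]
After 3 (swap(1, 0)): [3, 0, 1, 4, 5, 2]
After 4 (swap(4, 0)): [5, 0, 1, 4, 3, 2]
After 5 (reverse(2, 3)): [5, 0, 4, 1, 3, 2]
After 6 (swap(4, 2)): [5, 0, 3, 1, 4, 2]
After 7 (swap(2, 3)): [5, 0, 1, 3, 4, 2]
After 8 (swap(3, 5)): [5, 0, 1, 2, 4, 3]
After 9 (reverse(2, 3)): [5, 0, 2, 1, 4, 3]
After 10 (swap(0, 4)): [4, 0, 2, 1, 5, 3]
After 11 (swap(1, 5)): [4, 3, 2, 1, 5, 0]

Answer: [4, 3, 2, 1, 5, 0]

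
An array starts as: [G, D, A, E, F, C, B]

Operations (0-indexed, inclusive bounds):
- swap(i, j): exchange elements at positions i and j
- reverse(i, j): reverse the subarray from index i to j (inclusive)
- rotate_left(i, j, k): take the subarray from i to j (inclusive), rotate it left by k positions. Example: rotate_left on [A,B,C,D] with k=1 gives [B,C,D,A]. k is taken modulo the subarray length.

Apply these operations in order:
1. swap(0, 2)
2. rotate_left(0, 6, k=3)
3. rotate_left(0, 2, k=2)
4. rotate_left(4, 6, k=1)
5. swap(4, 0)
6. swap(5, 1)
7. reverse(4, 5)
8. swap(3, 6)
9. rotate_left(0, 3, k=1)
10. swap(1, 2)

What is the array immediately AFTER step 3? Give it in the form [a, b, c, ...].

After 1 (swap(0, 2)): [A, D, G, E, F, C, B]
After 2 (rotate_left(0, 6, k=3)): [E, F, C, B, A, D, G]
After 3 (rotate_left(0, 2, k=2)): [C, E, F, B, A, D, G]

Answer: [C, E, F, B, A, D, G]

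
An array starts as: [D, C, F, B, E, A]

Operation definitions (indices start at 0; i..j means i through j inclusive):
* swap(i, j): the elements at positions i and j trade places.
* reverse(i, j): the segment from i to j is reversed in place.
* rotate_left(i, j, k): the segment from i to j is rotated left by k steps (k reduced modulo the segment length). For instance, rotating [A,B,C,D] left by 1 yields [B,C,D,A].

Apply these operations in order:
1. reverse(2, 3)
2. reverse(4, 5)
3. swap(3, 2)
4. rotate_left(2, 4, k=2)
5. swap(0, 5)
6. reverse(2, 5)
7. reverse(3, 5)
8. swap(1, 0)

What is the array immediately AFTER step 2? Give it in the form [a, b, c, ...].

Answer: [D, C, B, F, A, E]

Derivation:
After 1 (reverse(2, 3)): [D, C, B, F, E, A]
After 2 (reverse(4, 5)): [D, C, B, F, A, E]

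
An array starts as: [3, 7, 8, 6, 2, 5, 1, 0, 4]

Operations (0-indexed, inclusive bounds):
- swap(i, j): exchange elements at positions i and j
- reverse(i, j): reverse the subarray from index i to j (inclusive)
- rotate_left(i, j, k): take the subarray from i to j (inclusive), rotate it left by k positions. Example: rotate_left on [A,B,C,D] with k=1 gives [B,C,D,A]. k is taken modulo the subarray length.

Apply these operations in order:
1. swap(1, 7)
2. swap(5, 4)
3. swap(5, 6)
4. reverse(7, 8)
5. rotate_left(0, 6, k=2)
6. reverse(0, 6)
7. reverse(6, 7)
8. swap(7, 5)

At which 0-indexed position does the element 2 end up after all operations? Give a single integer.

Answer: 2

Derivation:
After 1 (swap(1, 7)): [3, 0, 8, 6, 2, 5, 1, 7, 4]
After 2 (swap(5, 4)): [3, 0, 8, 6, 5, 2, 1, 7, 4]
After 3 (swap(5, 6)): [3, 0, 8, 6, 5, 1, 2, 7, 4]
After 4 (reverse(7, 8)): [3, 0, 8, 6, 5, 1, 2, 4, 7]
After 5 (rotate_left(0, 6, k=2)): [8, 6, 5, 1, 2, 3, 0, 4, 7]
After 6 (reverse(0, 6)): [0, 3, 2, 1, 5, 6, 8, 4, 7]
After 7 (reverse(6, 7)): [0, 3, 2, 1, 5, 6, 4, 8, 7]
After 8 (swap(7, 5)): [0, 3, 2, 1, 5, 8, 4, 6, 7]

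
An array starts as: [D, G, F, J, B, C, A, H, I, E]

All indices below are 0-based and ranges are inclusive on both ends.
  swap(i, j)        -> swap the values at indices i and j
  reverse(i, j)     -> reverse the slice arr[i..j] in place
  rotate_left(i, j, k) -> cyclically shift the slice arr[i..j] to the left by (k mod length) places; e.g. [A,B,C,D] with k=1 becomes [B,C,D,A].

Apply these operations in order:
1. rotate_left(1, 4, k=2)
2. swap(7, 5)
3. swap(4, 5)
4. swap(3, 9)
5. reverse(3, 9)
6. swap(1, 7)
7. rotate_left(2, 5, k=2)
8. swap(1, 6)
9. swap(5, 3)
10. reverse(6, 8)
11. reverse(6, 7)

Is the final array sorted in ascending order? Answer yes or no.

After 1 (rotate_left(1, 4, k=2)): [D, J, B, G, F, C, A, H, I, E]
After 2 (swap(7, 5)): [D, J, B, G, F, H, A, C, I, E]
After 3 (swap(4, 5)): [D, J, B, G, H, F, A, C, I, E]
After 4 (swap(3, 9)): [D, J, B, E, H, F, A, C, I, G]
After 5 (reverse(3, 9)): [D, J, B, G, I, C, A, F, H, E]
After 6 (swap(1, 7)): [D, F, B, G, I, C, A, J, H, E]
After 7 (rotate_left(2, 5, k=2)): [D, F, I, C, B, G, A, J, H, E]
After 8 (swap(1, 6)): [D, A, I, C, B, G, F, J, H, E]
After 9 (swap(5, 3)): [D, A, I, G, B, C, F, J, H, E]
After 10 (reverse(6, 8)): [D, A, I, G, B, C, H, J, F, E]
After 11 (reverse(6, 7)): [D, A, I, G, B, C, J, H, F, E]

Answer: no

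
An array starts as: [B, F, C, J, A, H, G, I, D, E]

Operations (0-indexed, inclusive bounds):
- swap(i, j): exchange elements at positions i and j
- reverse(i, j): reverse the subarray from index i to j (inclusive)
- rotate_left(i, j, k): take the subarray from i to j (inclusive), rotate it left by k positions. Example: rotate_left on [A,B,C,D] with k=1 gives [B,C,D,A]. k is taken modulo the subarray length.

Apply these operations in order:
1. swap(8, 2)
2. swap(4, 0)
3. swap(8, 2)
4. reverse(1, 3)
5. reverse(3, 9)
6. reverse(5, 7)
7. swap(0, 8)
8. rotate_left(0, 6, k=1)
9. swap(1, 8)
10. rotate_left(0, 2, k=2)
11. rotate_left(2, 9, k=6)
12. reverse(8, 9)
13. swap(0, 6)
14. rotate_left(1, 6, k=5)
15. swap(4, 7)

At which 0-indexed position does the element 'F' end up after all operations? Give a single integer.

After 1 (swap(8, 2)): [B, F, D, J, A, H, G, I, C, E]
After 2 (swap(4, 0)): [A, F, D, J, B, H, G, I, C, E]
After 3 (swap(8, 2)): [A, F, C, J, B, H, G, I, D, E]
After 4 (reverse(1, 3)): [A, J, C, F, B, H, G, I, D, E]
After 5 (reverse(3, 9)): [A, J, C, E, D, I, G, H, B, F]
After 6 (reverse(5, 7)): [A, J, C, E, D, H, G, I, B, F]
After 7 (swap(0, 8)): [B, J, C, E, D, H, G, I, A, F]
After 8 (rotate_left(0, 6, k=1)): [J, C, E, D, H, G, B, I, A, F]
After 9 (swap(1, 8)): [J, A, E, D, H, G, B, I, C, F]
After 10 (rotate_left(0, 2, k=2)): [E, J, A, D, H, G, B, I, C, F]
After 11 (rotate_left(2, 9, k=6)): [E, J, C, F, A, D, H, G, B, I]
After 12 (reverse(8, 9)): [E, J, C, F, A, D, H, G, I, B]
After 13 (swap(0, 6)): [H, J, C, F, A, D, E, G, I, B]
After 14 (rotate_left(1, 6, k=5)): [H, E, J, C, F, A, D, G, I, B]
After 15 (swap(4, 7)): [H, E, J, C, G, A, D, F, I, B]

Answer: 7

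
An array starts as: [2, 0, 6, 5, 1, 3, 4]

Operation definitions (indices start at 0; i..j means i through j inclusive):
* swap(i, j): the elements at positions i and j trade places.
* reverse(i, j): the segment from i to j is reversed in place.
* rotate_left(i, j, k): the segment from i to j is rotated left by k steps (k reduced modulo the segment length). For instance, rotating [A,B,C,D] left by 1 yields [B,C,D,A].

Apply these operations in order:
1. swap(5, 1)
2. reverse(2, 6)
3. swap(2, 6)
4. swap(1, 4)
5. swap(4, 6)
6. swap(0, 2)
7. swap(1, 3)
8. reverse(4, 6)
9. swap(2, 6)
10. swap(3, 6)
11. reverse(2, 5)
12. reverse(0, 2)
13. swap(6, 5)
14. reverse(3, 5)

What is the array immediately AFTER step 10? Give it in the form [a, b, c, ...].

After 1 (swap(5, 1)): [2, 3, 6, 5, 1, 0, 4]
After 2 (reverse(2, 6)): [2, 3, 4, 0, 1, 5, 6]
After 3 (swap(2, 6)): [2, 3, 6, 0, 1, 5, 4]
After 4 (swap(1, 4)): [2, 1, 6, 0, 3, 5, 4]
After 5 (swap(4, 6)): [2, 1, 6, 0, 4, 5, 3]
After 6 (swap(0, 2)): [6, 1, 2, 0, 4, 5, 3]
After 7 (swap(1, 3)): [6, 0, 2, 1, 4, 5, 3]
After 8 (reverse(4, 6)): [6, 0, 2, 1, 3, 5, 4]
After 9 (swap(2, 6)): [6, 0, 4, 1, 3, 5, 2]
After 10 (swap(3, 6)): [6, 0, 4, 2, 3, 5, 1]

Answer: [6, 0, 4, 2, 3, 5, 1]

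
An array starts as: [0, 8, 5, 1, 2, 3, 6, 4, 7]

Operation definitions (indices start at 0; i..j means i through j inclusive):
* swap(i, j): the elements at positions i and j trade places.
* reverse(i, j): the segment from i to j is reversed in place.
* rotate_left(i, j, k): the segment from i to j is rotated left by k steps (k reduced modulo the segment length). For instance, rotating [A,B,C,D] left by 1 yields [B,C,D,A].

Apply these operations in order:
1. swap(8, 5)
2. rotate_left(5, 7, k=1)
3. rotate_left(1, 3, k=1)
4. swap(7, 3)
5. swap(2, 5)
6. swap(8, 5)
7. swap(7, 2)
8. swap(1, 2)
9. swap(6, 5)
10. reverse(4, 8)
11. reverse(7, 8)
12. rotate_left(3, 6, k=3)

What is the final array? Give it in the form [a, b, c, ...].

After 1 (swap(8, 5)): [0, 8, 5, 1, 2, 7, 6, 4, 3]
After 2 (rotate_left(5, 7, k=1)): [0, 8, 5, 1, 2, 6, 4, 7, 3]
After 3 (rotate_left(1, 3, k=1)): [0, 5, 1, 8, 2, 6, 4, 7, 3]
After 4 (swap(7, 3)): [0, 5, 1, 7, 2, 6, 4, 8, 3]
After 5 (swap(2, 5)): [0, 5, 6, 7, 2, 1, 4, 8, 3]
After 6 (swap(8, 5)): [0, 5, 6, 7, 2, 3, 4, 8, 1]
After 7 (swap(7, 2)): [0, 5, 8, 7, 2, 3, 4, 6, 1]
After 8 (swap(1, 2)): [0, 8, 5, 7, 2, 3, 4, 6, 1]
After 9 (swap(6, 5)): [0, 8, 5, 7, 2, 4, 3, 6, 1]
After 10 (reverse(4, 8)): [0, 8, 5, 7, 1, 6, 3, 4, 2]
After 11 (reverse(7, 8)): [0, 8, 5, 7, 1, 6, 3, 2, 4]
After 12 (rotate_left(3, 6, k=3)): [0, 8, 5, 3, 7, 1, 6, 2, 4]

Answer: [0, 8, 5, 3, 7, 1, 6, 2, 4]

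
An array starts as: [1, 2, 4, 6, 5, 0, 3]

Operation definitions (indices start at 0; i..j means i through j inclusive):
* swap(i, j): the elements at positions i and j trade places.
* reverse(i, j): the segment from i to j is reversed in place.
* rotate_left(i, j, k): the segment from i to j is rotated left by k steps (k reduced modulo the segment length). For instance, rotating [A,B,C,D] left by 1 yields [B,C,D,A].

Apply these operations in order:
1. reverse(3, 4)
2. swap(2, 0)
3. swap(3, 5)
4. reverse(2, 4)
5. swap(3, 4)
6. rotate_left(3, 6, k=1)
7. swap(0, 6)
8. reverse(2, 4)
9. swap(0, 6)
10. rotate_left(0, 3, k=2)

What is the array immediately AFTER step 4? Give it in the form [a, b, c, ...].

After 1 (reverse(3, 4)): [1, 2, 4, 5, 6, 0, 3]
After 2 (swap(2, 0)): [4, 2, 1, 5, 6, 0, 3]
After 3 (swap(3, 5)): [4, 2, 1, 0, 6, 5, 3]
After 4 (reverse(2, 4)): [4, 2, 6, 0, 1, 5, 3]

Answer: [4, 2, 6, 0, 1, 5, 3]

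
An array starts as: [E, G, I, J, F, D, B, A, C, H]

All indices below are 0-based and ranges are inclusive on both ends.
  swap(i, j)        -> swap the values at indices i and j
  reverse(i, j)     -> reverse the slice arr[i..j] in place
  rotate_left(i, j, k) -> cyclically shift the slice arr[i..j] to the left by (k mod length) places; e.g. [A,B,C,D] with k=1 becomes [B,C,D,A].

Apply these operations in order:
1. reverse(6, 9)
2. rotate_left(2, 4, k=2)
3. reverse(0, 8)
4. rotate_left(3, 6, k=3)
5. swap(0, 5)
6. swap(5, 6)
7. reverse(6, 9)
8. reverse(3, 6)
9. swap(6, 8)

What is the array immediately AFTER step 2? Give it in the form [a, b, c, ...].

After 1 (reverse(6, 9)): [E, G, I, J, F, D, H, C, A, B]
After 2 (rotate_left(2, 4, k=2)): [E, G, F, I, J, D, H, C, A, B]

Answer: [E, G, F, I, J, D, H, C, A, B]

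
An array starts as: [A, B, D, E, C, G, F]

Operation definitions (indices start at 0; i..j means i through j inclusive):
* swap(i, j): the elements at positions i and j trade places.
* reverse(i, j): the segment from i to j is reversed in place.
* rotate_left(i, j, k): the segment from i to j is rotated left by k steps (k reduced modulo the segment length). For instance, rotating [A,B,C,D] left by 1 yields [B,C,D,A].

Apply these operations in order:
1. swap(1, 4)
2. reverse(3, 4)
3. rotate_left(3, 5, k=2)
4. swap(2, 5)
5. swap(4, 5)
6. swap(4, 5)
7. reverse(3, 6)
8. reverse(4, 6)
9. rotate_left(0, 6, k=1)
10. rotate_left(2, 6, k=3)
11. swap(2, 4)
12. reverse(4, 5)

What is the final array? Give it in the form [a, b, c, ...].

Answer: [C, E, F, A, G, D, B]

Derivation:
After 1 (swap(1, 4)): [A, C, D, E, B, G, F]
After 2 (reverse(3, 4)): [A, C, D, B, E, G, F]
After 3 (rotate_left(3, 5, k=2)): [A, C, D, G, B, E, F]
After 4 (swap(2, 5)): [A, C, E, G, B, D, F]
After 5 (swap(4, 5)): [A, C, E, G, D, B, F]
After 6 (swap(4, 5)): [A, C, E, G, B, D, F]
After 7 (reverse(3, 6)): [A, C, E, F, D, B, G]
After 8 (reverse(4, 6)): [A, C, E, F, G, B, D]
After 9 (rotate_left(0, 6, k=1)): [C, E, F, G, B, D, A]
After 10 (rotate_left(2, 6, k=3)): [C, E, D, A, F, G, B]
After 11 (swap(2, 4)): [C, E, F, A, D, G, B]
After 12 (reverse(4, 5)): [C, E, F, A, G, D, B]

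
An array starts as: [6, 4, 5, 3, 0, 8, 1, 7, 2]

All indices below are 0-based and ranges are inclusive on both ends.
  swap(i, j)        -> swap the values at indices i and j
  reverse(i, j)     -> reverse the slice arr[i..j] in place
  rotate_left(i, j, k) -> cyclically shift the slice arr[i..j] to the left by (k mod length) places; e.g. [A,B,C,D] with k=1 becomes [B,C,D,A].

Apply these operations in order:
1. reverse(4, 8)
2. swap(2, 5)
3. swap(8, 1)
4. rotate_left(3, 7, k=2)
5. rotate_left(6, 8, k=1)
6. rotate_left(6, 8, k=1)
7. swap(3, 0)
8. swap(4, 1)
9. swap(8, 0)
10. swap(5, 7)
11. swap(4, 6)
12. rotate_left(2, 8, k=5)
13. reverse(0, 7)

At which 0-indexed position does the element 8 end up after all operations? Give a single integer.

Answer: 5

Derivation:
After 1 (reverse(4, 8)): [6, 4, 5, 3, 2, 7, 1, 8, 0]
After 2 (swap(2, 5)): [6, 4, 7, 3, 2, 5, 1, 8, 0]
After 3 (swap(8, 1)): [6, 0, 7, 3, 2, 5, 1, 8, 4]
After 4 (rotate_left(3, 7, k=2)): [6, 0, 7, 5, 1, 8, 3, 2, 4]
After 5 (rotate_left(6, 8, k=1)): [6, 0, 7, 5, 1, 8, 2, 4, 3]
After 6 (rotate_left(6, 8, k=1)): [6, 0, 7, 5, 1, 8, 4, 3, 2]
After 7 (swap(3, 0)): [5, 0, 7, 6, 1, 8, 4, 3, 2]
After 8 (swap(4, 1)): [5, 1, 7, 6, 0, 8, 4, 3, 2]
After 9 (swap(8, 0)): [2, 1, 7, 6, 0, 8, 4, 3, 5]
After 10 (swap(5, 7)): [2, 1, 7, 6, 0, 3, 4, 8, 5]
After 11 (swap(4, 6)): [2, 1, 7, 6, 4, 3, 0, 8, 5]
After 12 (rotate_left(2, 8, k=5)): [2, 1, 8, 5, 7, 6, 4, 3, 0]
After 13 (reverse(0, 7)): [3, 4, 6, 7, 5, 8, 1, 2, 0]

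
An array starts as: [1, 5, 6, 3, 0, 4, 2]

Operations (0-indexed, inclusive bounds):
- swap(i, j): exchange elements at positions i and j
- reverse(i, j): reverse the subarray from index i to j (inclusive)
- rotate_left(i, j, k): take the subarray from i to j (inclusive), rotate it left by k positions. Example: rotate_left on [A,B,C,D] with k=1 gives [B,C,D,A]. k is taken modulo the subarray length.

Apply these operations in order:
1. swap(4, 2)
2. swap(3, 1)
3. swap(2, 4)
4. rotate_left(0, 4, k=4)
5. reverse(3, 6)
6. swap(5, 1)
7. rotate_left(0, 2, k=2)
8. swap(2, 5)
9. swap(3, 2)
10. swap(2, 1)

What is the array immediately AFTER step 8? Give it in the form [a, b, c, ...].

After 1 (swap(4, 2)): [1, 5, 0, 3, 6, 4, 2]
After 2 (swap(3, 1)): [1, 3, 0, 5, 6, 4, 2]
After 3 (swap(2, 4)): [1, 3, 6, 5, 0, 4, 2]
After 4 (rotate_left(0, 4, k=4)): [0, 1, 3, 6, 5, 4, 2]
After 5 (reverse(3, 6)): [0, 1, 3, 2, 4, 5, 6]
After 6 (swap(5, 1)): [0, 5, 3, 2, 4, 1, 6]
After 7 (rotate_left(0, 2, k=2)): [3, 0, 5, 2, 4, 1, 6]
After 8 (swap(2, 5)): [3, 0, 1, 2, 4, 5, 6]

Answer: [3, 0, 1, 2, 4, 5, 6]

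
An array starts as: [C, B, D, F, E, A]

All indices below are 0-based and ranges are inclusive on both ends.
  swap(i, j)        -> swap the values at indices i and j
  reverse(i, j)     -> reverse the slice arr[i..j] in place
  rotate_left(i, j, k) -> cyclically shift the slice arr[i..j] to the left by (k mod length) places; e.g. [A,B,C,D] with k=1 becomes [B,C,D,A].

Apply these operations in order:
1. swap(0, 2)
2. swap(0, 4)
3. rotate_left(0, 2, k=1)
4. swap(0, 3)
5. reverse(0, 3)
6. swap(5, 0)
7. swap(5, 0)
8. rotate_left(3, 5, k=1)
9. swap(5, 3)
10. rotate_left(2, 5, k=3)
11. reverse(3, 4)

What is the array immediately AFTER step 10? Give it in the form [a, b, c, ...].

Answer: [B, E, D, C, F, A]

Derivation:
After 1 (swap(0, 2)): [D, B, C, F, E, A]
After 2 (swap(0, 4)): [E, B, C, F, D, A]
After 3 (rotate_left(0, 2, k=1)): [B, C, E, F, D, A]
After 4 (swap(0, 3)): [F, C, E, B, D, A]
After 5 (reverse(0, 3)): [B, E, C, F, D, A]
After 6 (swap(5, 0)): [A, E, C, F, D, B]
After 7 (swap(5, 0)): [B, E, C, F, D, A]
After 8 (rotate_left(3, 5, k=1)): [B, E, C, D, A, F]
After 9 (swap(5, 3)): [B, E, C, F, A, D]
After 10 (rotate_left(2, 5, k=3)): [B, E, D, C, F, A]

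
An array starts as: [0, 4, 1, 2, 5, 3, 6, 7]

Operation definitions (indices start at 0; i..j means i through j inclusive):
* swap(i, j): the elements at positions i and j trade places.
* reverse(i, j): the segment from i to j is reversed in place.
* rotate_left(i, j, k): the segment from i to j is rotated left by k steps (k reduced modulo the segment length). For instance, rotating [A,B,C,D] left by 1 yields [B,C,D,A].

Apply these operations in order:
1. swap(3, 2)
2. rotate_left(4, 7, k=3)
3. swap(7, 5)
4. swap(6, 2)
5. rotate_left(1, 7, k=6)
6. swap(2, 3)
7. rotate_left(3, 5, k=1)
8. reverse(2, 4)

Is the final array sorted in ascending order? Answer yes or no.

Answer: no

Derivation:
After 1 (swap(3, 2)): [0, 4, 2, 1, 5, 3, 6, 7]
After 2 (rotate_left(4, 7, k=3)): [0, 4, 2, 1, 7, 5, 3, 6]
After 3 (swap(7, 5)): [0, 4, 2, 1, 7, 6, 3, 5]
After 4 (swap(6, 2)): [0, 4, 3, 1, 7, 6, 2, 5]
After 5 (rotate_left(1, 7, k=6)): [0, 5, 4, 3, 1, 7, 6, 2]
After 6 (swap(2, 3)): [0, 5, 3, 4, 1, 7, 6, 2]
After 7 (rotate_left(3, 5, k=1)): [0, 5, 3, 1, 7, 4, 6, 2]
After 8 (reverse(2, 4)): [0, 5, 7, 1, 3, 4, 6, 2]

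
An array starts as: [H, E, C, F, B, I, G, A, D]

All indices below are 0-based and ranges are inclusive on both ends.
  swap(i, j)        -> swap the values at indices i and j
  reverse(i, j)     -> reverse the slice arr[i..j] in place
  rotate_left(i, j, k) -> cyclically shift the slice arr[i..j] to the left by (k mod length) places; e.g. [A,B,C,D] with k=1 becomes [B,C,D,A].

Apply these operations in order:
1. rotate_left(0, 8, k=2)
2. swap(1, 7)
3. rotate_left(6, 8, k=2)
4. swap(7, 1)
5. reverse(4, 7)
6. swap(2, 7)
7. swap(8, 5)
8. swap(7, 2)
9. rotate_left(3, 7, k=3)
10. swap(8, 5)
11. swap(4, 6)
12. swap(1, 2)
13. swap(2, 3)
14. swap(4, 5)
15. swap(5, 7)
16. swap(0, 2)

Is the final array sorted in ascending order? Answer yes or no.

After 1 (rotate_left(0, 8, k=2)): [C, F, B, I, G, A, D, H, E]
After 2 (swap(1, 7)): [C, H, B, I, G, A, D, F, E]
After 3 (rotate_left(6, 8, k=2)): [C, H, B, I, G, A, E, D, F]
After 4 (swap(7, 1)): [C, D, B, I, G, A, E, H, F]
After 5 (reverse(4, 7)): [C, D, B, I, H, E, A, G, F]
After 6 (swap(2, 7)): [C, D, G, I, H, E, A, B, F]
After 7 (swap(8, 5)): [C, D, G, I, H, F, A, B, E]
After 8 (swap(7, 2)): [C, D, B, I, H, F, A, G, E]
After 9 (rotate_left(3, 7, k=3)): [C, D, B, A, G, I, H, F, E]
After 10 (swap(8, 5)): [C, D, B, A, G, E, H, F, I]
After 11 (swap(4, 6)): [C, D, B, A, H, E, G, F, I]
After 12 (swap(1, 2)): [C, B, D, A, H, E, G, F, I]
After 13 (swap(2, 3)): [C, B, A, D, H, E, G, F, I]
After 14 (swap(4, 5)): [C, B, A, D, E, H, G, F, I]
After 15 (swap(5, 7)): [C, B, A, D, E, F, G, H, I]
After 16 (swap(0, 2)): [A, B, C, D, E, F, G, H, I]

Answer: yes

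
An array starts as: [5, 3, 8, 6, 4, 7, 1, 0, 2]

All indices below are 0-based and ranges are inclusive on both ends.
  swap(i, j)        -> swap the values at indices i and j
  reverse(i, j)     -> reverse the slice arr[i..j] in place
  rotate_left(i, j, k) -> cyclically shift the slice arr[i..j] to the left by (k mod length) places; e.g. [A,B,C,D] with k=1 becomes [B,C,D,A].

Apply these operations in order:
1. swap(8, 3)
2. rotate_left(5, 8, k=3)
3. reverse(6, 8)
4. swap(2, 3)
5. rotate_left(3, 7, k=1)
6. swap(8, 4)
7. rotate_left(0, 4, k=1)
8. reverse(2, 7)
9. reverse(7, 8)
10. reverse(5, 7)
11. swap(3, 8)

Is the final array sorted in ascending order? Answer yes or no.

After 1 (swap(8, 3)): [5, 3, 8, 2, 4, 7, 1, 0, 6]
After 2 (rotate_left(5, 8, k=3)): [5, 3, 8, 2, 4, 6, 7, 1, 0]
After 3 (reverse(6, 8)): [5, 3, 8, 2, 4, 6, 0, 1, 7]
After 4 (swap(2, 3)): [5, 3, 2, 8, 4, 6, 0, 1, 7]
After 5 (rotate_left(3, 7, k=1)): [5, 3, 2, 4, 6, 0, 1, 8, 7]
After 6 (swap(8, 4)): [5, 3, 2, 4, 7, 0, 1, 8, 6]
After 7 (rotate_left(0, 4, k=1)): [3, 2, 4, 7, 5, 0, 1, 8, 6]
After 8 (reverse(2, 7)): [3, 2, 8, 1, 0, 5, 7, 4, 6]
After 9 (reverse(7, 8)): [3, 2, 8, 1, 0, 5, 7, 6, 4]
After 10 (reverse(5, 7)): [3, 2, 8, 1, 0, 6, 7, 5, 4]
After 11 (swap(3, 8)): [3, 2, 8, 4, 0, 6, 7, 5, 1]

Answer: no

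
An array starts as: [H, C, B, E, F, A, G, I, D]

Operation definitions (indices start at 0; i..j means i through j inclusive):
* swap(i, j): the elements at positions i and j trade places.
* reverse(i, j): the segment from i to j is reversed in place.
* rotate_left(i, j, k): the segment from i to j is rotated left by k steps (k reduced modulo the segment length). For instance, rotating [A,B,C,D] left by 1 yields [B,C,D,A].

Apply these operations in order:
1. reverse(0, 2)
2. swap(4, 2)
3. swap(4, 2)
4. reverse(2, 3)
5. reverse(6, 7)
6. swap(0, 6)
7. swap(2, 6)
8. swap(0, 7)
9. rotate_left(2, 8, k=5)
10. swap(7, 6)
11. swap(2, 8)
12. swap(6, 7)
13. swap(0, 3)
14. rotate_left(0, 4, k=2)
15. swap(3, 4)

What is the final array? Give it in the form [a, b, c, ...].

Answer: [E, G, B, C, D, H, F, A, I]

Derivation:
After 1 (reverse(0, 2)): [B, C, H, E, F, A, G, I, D]
After 2 (swap(4, 2)): [B, C, F, E, H, A, G, I, D]
After 3 (swap(4, 2)): [B, C, H, E, F, A, G, I, D]
After 4 (reverse(2, 3)): [B, C, E, H, F, A, G, I, D]
After 5 (reverse(6, 7)): [B, C, E, H, F, A, I, G, D]
After 6 (swap(0, 6)): [I, C, E, H, F, A, B, G, D]
After 7 (swap(2, 6)): [I, C, B, H, F, A, E, G, D]
After 8 (swap(0, 7)): [G, C, B, H, F, A, E, I, D]
After 9 (rotate_left(2, 8, k=5)): [G, C, I, D, B, H, F, A, E]
After 10 (swap(7, 6)): [G, C, I, D, B, H, A, F, E]
After 11 (swap(2, 8)): [G, C, E, D, B, H, A, F, I]
After 12 (swap(6, 7)): [G, C, E, D, B, H, F, A, I]
After 13 (swap(0, 3)): [D, C, E, G, B, H, F, A, I]
After 14 (rotate_left(0, 4, k=2)): [E, G, B, D, C, H, F, A, I]
After 15 (swap(3, 4)): [E, G, B, C, D, H, F, A, I]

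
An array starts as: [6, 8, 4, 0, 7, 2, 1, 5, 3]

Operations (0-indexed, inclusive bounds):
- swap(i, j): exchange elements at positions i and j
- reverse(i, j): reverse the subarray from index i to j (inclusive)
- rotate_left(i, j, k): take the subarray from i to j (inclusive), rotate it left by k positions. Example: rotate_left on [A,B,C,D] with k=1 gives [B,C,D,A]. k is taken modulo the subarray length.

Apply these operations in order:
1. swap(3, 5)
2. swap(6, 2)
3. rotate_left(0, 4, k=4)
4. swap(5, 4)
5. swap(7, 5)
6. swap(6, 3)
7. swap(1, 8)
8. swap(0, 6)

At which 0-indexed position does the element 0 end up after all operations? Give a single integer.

Answer: 4

Derivation:
After 1 (swap(3, 5)): [6, 8, 4, 2, 7, 0, 1, 5, 3]
After 2 (swap(6, 2)): [6, 8, 1, 2, 7, 0, 4, 5, 3]
After 3 (rotate_left(0, 4, k=4)): [7, 6, 8, 1, 2, 0, 4, 5, 3]
After 4 (swap(5, 4)): [7, 6, 8, 1, 0, 2, 4, 5, 3]
After 5 (swap(7, 5)): [7, 6, 8, 1, 0, 5, 4, 2, 3]
After 6 (swap(6, 3)): [7, 6, 8, 4, 0, 5, 1, 2, 3]
After 7 (swap(1, 8)): [7, 3, 8, 4, 0, 5, 1, 2, 6]
After 8 (swap(0, 6)): [1, 3, 8, 4, 0, 5, 7, 2, 6]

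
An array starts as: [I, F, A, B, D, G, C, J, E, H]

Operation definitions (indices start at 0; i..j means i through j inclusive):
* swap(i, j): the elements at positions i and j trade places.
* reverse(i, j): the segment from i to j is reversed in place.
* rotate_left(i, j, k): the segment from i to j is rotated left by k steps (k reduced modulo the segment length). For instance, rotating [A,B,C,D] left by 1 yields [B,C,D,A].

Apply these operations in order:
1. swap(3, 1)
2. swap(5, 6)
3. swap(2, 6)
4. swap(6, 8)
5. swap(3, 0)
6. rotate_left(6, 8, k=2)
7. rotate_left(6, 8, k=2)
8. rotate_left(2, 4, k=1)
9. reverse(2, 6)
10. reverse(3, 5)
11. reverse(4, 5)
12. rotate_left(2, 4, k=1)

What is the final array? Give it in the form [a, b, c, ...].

Answer: [F, B, D, C, J, G, I, A, E, H]

Derivation:
After 1 (swap(3, 1)): [I, B, A, F, D, G, C, J, E, H]
After 2 (swap(5, 6)): [I, B, A, F, D, C, G, J, E, H]
After 3 (swap(2, 6)): [I, B, G, F, D, C, A, J, E, H]
After 4 (swap(6, 8)): [I, B, G, F, D, C, E, J, A, H]
After 5 (swap(3, 0)): [F, B, G, I, D, C, E, J, A, H]
After 6 (rotate_left(6, 8, k=2)): [F, B, G, I, D, C, A, E, J, H]
After 7 (rotate_left(6, 8, k=2)): [F, B, G, I, D, C, J, A, E, H]
After 8 (rotate_left(2, 4, k=1)): [F, B, I, D, G, C, J, A, E, H]
After 9 (reverse(2, 6)): [F, B, J, C, G, D, I, A, E, H]
After 10 (reverse(3, 5)): [F, B, J, D, G, C, I, A, E, H]
After 11 (reverse(4, 5)): [F, B, J, D, C, G, I, A, E, H]
After 12 (rotate_left(2, 4, k=1)): [F, B, D, C, J, G, I, A, E, H]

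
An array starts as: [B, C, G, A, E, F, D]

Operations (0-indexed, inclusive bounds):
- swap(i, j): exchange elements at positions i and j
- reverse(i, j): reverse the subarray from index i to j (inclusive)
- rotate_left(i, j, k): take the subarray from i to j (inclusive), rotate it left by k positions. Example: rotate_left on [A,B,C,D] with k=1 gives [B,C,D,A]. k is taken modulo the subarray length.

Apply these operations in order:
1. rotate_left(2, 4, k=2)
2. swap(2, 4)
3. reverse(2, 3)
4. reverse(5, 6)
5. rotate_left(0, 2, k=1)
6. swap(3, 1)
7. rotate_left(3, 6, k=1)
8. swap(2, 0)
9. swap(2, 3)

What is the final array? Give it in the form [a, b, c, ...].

Answer: [B, A, E, C, D, F, G]

Derivation:
After 1 (rotate_left(2, 4, k=2)): [B, C, E, G, A, F, D]
After 2 (swap(2, 4)): [B, C, A, G, E, F, D]
After 3 (reverse(2, 3)): [B, C, G, A, E, F, D]
After 4 (reverse(5, 6)): [B, C, G, A, E, D, F]
After 5 (rotate_left(0, 2, k=1)): [C, G, B, A, E, D, F]
After 6 (swap(3, 1)): [C, A, B, G, E, D, F]
After 7 (rotate_left(3, 6, k=1)): [C, A, B, E, D, F, G]
After 8 (swap(2, 0)): [B, A, C, E, D, F, G]
After 9 (swap(2, 3)): [B, A, E, C, D, F, G]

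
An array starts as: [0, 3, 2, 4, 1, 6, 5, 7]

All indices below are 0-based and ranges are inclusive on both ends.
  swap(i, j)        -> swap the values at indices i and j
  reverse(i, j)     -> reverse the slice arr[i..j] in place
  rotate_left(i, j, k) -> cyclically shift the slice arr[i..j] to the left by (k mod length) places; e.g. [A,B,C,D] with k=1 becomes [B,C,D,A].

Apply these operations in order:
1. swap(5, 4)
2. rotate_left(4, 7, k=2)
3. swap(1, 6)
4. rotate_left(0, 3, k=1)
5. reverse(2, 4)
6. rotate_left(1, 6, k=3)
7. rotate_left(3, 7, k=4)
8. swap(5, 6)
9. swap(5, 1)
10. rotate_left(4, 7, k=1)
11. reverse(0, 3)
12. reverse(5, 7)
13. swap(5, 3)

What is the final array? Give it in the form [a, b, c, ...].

After 1 (swap(5, 4)): [0, 3, 2, 4, 6, 1, 5, 7]
After 2 (rotate_left(4, 7, k=2)): [0, 3, 2, 4, 5, 7, 6, 1]
After 3 (swap(1, 6)): [0, 6, 2, 4, 5, 7, 3, 1]
After 4 (rotate_left(0, 3, k=1)): [6, 2, 4, 0, 5, 7, 3, 1]
After 5 (reverse(2, 4)): [6, 2, 5, 0, 4, 7, 3, 1]
After 6 (rotate_left(1, 6, k=3)): [6, 4, 7, 3, 2, 5, 0, 1]
After 7 (rotate_left(3, 7, k=4)): [6, 4, 7, 1, 3, 2, 5, 0]
After 8 (swap(5, 6)): [6, 4, 7, 1, 3, 5, 2, 0]
After 9 (swap(5, 1)): [6, 5, 7, 1, 3, 4, 2, 0]
After 10 (rotate_left(4, 7, k=1)): [6, 5, 7, 1, 4, 2, 0, 3]
After 11 (reverse(0, 3)): [1, 7, 5, 6, 4, 2, 0, 3]
After 12 (reverse(5, 7)): [1, 7, 5, 6, 4, 3, 0, 2]
After 13 (swap(5, 3)): [1, 7, 5, 3, 4, 6, 0, 2]

Answer: [1, 7, 5, 3, 4, 6, 0, 2]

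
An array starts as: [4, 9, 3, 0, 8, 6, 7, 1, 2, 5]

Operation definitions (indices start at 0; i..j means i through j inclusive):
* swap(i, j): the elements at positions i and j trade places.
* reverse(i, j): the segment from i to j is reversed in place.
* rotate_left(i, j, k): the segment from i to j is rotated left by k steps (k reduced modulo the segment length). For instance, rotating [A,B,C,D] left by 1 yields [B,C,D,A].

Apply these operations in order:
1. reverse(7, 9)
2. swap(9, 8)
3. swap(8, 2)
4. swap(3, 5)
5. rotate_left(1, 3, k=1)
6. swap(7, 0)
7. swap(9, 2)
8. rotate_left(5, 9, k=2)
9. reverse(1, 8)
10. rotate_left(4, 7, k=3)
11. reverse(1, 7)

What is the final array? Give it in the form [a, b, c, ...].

Answer: [5, 9, 8, 4, 2, 3, 6, 0, 1, 7]

Derivation:
After 1 (reverse(7, 9)): [4, 9, 3, 0, 8, 6, 7, 5, 2, 1]
After 2 (swap(9, 8)): [4, 9, 3, 0, 8, 6, 7, 5, 1, 2]
After 3 (swap(8, 2)): [4, 9, 1, 0, 8, 6, 7, 5, 3, 2]
After 4 (swap(3, 5)): [4, 9, 1, 6, 8, 0, 7, 5, 3, 2]
After 5 (rotate_left(1, 3, k=1)): [4, 1, 6, 9, 8, 0, 7, 5, 3, 2]
After 6 (swap(7, 0)): [5, 1, 6, 9, 8, 0, 7, 4, 3, 2]
After 7 (swap(9, 2)): [5, 1, 2, 9, 8, 0, 7, 4, 3, 6]
After 8 (rotate_left(5, 9, k=2)): [5, 1, 2, 9, 8, 4, 3, 6, 0, 7]
After 9 (reverse(1, 8)): [5, 0, 6, 3, 4, 8, 9, 2, 1, 7]
After 10 (rotate_left(4, 7, k=3)): [5, 0, 6, 3, 2, 4, 8, 9, 1, 7]
After 11 (reverse(1, 7)): [5, 9, 8, 4, 2, 3, 6, 0, 1, 7]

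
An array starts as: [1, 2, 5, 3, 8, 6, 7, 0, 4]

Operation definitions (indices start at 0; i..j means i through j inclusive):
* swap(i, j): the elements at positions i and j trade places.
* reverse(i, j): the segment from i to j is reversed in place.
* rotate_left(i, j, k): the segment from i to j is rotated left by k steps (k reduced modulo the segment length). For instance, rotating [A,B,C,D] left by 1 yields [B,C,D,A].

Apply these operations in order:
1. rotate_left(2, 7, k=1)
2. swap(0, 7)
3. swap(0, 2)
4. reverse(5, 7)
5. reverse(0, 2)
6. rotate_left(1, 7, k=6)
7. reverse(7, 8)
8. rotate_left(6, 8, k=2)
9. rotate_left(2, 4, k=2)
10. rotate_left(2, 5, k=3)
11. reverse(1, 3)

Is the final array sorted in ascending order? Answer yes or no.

After 1 (rotate_left(2, 7, k=1)): [1, 2, 3, 8, 6, 7, 0, 5, 4]
After 2 (swap(0, 7)): [5, 2, 3, 8, 6, 7, 0, 1, 4]
After 3 (swap(0, 2)): [3, 2, 5, 8, 6, 7, 0, 1, 4]
After 4 (reverse(5, 7)): [3, 2, 5, 8, 6, 1, 0, 7, 4]
After 5 (reverse(0, 2)): [5, 2, 3, 8, 6, 1, 0, 7, 4]
After 6 (rotate_left(1, 7, k=6)): [5, 7, 2, 3, 8, 6, 1, 0, 4]
After 7 (reverse(7, 8)): [5, 7, 2, 3, 8, 6, 1, 4, 0]
After 8 (rotate_left(6, 8, k=2)): [5, 7, 2, 3, 8, 6, 0, 1, 4]
After 9 (rotate_left(2, 4, k=2)): [5, 7, 8, 2, 3, 6, 0, 1, 4]
After 10 (rotate_left(2, 5, k=3)): [5, 7, 6, 8, 2, 3, 0, 1, 4]
After 11 (reverse(1, 3)): [5, 8, 6, 7, 2, 3, 0, 1, 4]

Answer: no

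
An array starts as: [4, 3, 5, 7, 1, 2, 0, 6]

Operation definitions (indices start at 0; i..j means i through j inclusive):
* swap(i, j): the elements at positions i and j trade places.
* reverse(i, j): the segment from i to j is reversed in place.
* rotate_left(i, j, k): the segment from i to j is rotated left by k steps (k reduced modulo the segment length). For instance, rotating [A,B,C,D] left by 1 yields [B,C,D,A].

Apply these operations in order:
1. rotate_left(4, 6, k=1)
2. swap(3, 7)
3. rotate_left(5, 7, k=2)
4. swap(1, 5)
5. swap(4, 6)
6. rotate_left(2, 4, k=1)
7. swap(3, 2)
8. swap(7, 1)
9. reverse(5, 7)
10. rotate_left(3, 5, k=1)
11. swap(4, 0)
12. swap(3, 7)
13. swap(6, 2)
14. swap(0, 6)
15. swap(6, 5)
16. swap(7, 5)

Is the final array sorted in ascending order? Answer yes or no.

Answer: yes

Derivation:
After 1 (rotate_left(4, 6, k=1)): [4, 3, 5, 7, 2, 0, 1, 6]
After 2 (swap(3, 7)): [4, 3, 5, 6, 2, 0, 1, 7]
After 3 (rotate_left(5, 7, k=2)): [4, 3, 5, 6, 2, 7, 0, 1]
After 4 (swap(1, 5)): [4, 7, 5, 6, 2, 3, 0, 1]
After 5 (swap(4, 6)): [4, 7, 5, 6, 0, 3, 2, 1]
After 6 (rotate_left(2, 4, k=1)): [4, 7, 6, 0, 5, 3, 2, 1]
After 7 (swap(3, 2)): [4, 7, 0, 6, 5, 3, 2, 1]
After 8 (swap(7, 1)): [4, 1, 0, 6, 5, 3, 2, 7]
After 9 (reverse(5, 7)): [4, 1, 0, 6, 5, 7, 2, 3]
After 10 (rotate_left(3, 5, k=1)): [4, 1, 0, 5, 7, 6, 2, 3]
After 11 (swap(4, 0)): [7, 1, 0, 5, 4, 6, 2, 3]
After 12 (swap(3, 7)): [7, 1, 0, 3, 4, 6, 2, 5]
After 13 (swap(6, 2)): [7, 1, 2, 3, 4, 6, 0, 5]
After 14 (swap(0, 6)): [0, 1, 2, 3, 4, 6, 7, 5]
After 15 (swap(6, 5)): [0, 1, 2, 3, 4, 7, 6, 5]
After 16 (swap(7, 5)): [0, 1, 2, 3, 4, 5, 6, 7]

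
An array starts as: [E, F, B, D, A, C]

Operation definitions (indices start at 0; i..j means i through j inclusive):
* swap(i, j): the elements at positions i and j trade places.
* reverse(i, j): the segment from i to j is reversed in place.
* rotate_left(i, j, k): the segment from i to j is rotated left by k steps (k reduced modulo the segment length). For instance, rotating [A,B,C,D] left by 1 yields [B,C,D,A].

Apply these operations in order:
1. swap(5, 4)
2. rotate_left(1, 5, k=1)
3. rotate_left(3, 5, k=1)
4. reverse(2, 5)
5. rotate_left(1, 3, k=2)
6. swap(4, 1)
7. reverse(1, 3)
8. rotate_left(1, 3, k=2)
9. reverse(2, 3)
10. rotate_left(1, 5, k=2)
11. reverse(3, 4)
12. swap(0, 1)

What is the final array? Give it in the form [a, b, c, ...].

Answer: [C, E, F, A, D, B]

Derivation:
After 1 (swap(5, 4)): [E, F, B, D, C, A]
After 2 (rotate_left(1, 5, k=1)): [E, B, D, C, A, F]
After 3 (rotate_left(3, 5, k=1)): [E, B, D, A, F, C]
After 4 (reverse(2, 5)): [E, B, C, F, A, D]
After 5 (rotate_left(1, 3, k=2)): [E, F, B, C, A, D]
After 6 (swap(4, 1)): [E, A, B, C, F, D]
After 7 (reverse(1, 3)): [E, C, B, A, F, D]
After 8 (rotate_left(1, 3, k=2)): [E, A, C, B, F, D]
After 9 (reverse(2, 3)): [E, A, B, C, F, D]
After 10 (rotate_left(1, 5, k=2)): [E, C, F, D, A, B]
After 11 (reverse(3, 4)): [E, C, F, A, D, B]
After 12 (swap(0, 1)): [C, E, F, A, D, B]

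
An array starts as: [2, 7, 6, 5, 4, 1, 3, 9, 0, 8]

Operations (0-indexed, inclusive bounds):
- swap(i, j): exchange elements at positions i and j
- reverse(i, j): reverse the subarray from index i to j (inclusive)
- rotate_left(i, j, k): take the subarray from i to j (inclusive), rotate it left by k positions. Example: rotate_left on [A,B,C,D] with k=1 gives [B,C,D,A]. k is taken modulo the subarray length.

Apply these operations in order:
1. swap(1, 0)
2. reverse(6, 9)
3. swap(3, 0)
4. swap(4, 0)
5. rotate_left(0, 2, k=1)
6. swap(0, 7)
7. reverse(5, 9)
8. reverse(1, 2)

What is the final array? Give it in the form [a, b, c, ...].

Answer: [0, 4, 6, 7, 5, 3, 9, 2, 8, 1]

Derivation:
After 1 (swap(1, 0)): [7, 2, 6, 5, 4, 1, 3, 9, 0, 8]
After 2 (reverse(6, 9)): [7, 2, 6, 5, 4, 1, 8, 0, 9, 3]
After 3 (swap(3, 0)): [5, 2, 6, 7, 4, 1, 8, 0, 9, 3]
After 4 (swap(4, 0)): [4, 2, 6, 7, 5, 1, 8, 0, 9, 3]
After 5 (rotate_left(0, 2, k=1)): [2, 6, 4, 7, 5, 1, 8, 0, 9, 3]
After 6 (swap(0, 7)): [0, 6, 4, 7, 5, 1, 8, 2, 9, 3]
After 7 (reverse(5, 9)): [0, 6, 4, 7, 5, 3, 9, 2, 8, 1]
After 8 (reverse(1, 2)): [0, 4, 6, 7, 5, 3, 9, 2, 8, 1]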